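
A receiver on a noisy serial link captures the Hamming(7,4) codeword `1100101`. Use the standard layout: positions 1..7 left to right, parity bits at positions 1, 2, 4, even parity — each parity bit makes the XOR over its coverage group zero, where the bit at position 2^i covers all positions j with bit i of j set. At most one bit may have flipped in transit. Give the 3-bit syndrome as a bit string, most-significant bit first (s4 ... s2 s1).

001

s1: b1⊕b3⊕b5⊕b7 = 1⊕0⊕1⊕1 = 1
s2: b2⊕b3⊕b6⊕b7 = 1⊕0⊕0⊕1 = 0
s4: b4⊕b5⊕b6⊕b7 = 0⊕1⊕0⊕1 = 0
Syndrome (s4...s1) = 001 → position 1.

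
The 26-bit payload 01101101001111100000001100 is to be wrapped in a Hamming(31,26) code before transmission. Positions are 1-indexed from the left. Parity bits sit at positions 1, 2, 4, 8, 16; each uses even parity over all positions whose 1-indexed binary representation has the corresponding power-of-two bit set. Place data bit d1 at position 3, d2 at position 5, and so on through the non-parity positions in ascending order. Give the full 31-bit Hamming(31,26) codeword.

0101110011010010111100000001100

Place data bits at non-power-of-two positions: b3=0, b5=1, b6=1, b7=0, b9=1, b10=1, b11=0, b12=1, b13=0, b14=0, b15=1, b17=1, b18=1, b19=1, b20=1, b21=0, b22=0, b23=0, b24=0, b25=0, b26=0, b27=0, b28=1, b29=1, b30=0, b31=0.
p1 = XOR of data positions {3,5,7,9,11,13,15,17,19,21,23,25,27,29,31} = 0⊕1⊕0⊕1⊕0⊕0⊕1⊕1⊕1⊕0⊕0⊕0⊕0⊕1⊕0 = 0
p2 = XOR of data positions {3,6,7,10,11,14,15,18,19,22,23,26,27,30,31} = 0⊕1⊕0⊕1⊕0⊕0⊕1⊕1⊕1⊕0⊕0⊕0⊕0⊕0⊕0 = 1
p4 = XOR of data positions {5,6,7,12,13,14,15,20,21,22,23,28,29,30,31} = 1⊕1⊕0⊕1⊕0⊕0⊕1⊕1⊕0⊕0⊕0⊕1⊕1⊕0⊕0 = 1
p8 = XOR of data positions {9,10,11,12,13,14,15,24,25,26,27,28,29,30,31} = 1⊕1⊕0⊕1⊕0⊕0⊕1⊕0⊕0⊕0⊕0⊕1⊕1⊕0⊕0 = 0
p16 = XOR of data positions {17,18,19,20,21,22,23,24,25,26,27,28,29,30,31} = 1⊕1⊕1⊕1⊕0⊕0⊕0⊕0⊕0⊕0⊕0⊕1⊕1⊕0⊕0 = 0
Codeword b1..b31 = 0101110011010010111100000001100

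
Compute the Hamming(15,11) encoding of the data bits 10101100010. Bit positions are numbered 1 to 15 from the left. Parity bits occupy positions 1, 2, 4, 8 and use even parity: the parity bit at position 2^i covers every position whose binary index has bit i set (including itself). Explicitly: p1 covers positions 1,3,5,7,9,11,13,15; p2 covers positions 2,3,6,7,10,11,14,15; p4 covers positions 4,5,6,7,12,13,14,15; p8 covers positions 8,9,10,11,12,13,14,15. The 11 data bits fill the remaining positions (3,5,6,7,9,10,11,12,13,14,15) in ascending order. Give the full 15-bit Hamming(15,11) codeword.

001001011100010

Place data bits at non-power-of-two positions: b3=1, b5=0, b6=1, b7=0, b9=1, b10=1, b11=0, b12=0, b13=0, b14=1, b15=0.
p1 = XOR of data positions {3,5,7,9,11,13,15} = 1⊕0⊕0⊕1⊕0⊕0⊕0 = 0
p2 = XOR of data positions {3,6,7,10,11,14,15} = 1⊕1⊕0⊕1⊕0⊕1⊕0 = 0
p4 = XOR of data positions {5,6,7,12,13,14,15} = 0⊕1⊕0⊕0⊕0⊕1⊕0 = 0
p8 = XOR of data positions {9,10,11,12,13,14,15} = 1⊕1⊕0⊕0⊕0⊕1⊕0 = 1
Codeword b1..b15 = 001001011100010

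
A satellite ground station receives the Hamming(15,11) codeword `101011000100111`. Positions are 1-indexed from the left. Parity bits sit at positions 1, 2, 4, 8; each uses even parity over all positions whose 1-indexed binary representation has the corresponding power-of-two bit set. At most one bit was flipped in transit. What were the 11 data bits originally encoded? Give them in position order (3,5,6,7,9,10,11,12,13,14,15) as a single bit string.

s1: b1⊕b3⊕b5⊕b7⊕b9⊕b11⊕b13⊕b15 = 1⊕1⊕1⊕0⊕0⊕0⊕1⊕1 = 1
s2: b2⊕b3⊕b6⊕b7⊕b10⊕b11⊕b14⊕b15 = 0⊕1⊕1⊕0⊕1⊕0⊕1⊕1 = 1
s4: b4⊕b5⊕b6⊕b7⊕b12⊕b13⊕b14⊕b15 = 0⊕1⊕1⊕0⊕0⊕1⊕1⊕1 = 1
s8: b8⊕b9⊕b10⊕b11⊕b12⊕b13⊕b14⊕b15 = 0⊕0⊕1⊕0⊕0⊕1⊕1⊕1 = 0
Syndrome (s8...s1) = 0111 → position 7.
Flip bit 7: corrected codeword = 101011100100111
Data bits at positions 3,5,6,7,9,10,11,12,13,14,15: 11110100111

11110100111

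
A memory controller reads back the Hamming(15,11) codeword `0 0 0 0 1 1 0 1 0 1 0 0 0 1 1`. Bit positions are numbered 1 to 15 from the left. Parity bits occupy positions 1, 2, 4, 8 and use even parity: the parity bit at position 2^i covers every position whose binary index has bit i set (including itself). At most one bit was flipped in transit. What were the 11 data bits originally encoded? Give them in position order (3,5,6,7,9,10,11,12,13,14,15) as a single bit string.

01100100011

s1: b1⊕b3⊕b5⊕b7⊕b9⊕b11⊕b13⊕b15 = 0⊕0⊕1⊕0⊕0⊕0⊕0⊕1 = 0
s2: b2⊕b3⊕b6⊕b7⊕b10⊕b11⊕b14⊕b15 = 0⊕0⊕1⊕0⊕1⊕0⊕1⊕1 = 0
s4: b4⊕b5⊕b6⊕b7⊕b12⊕b13⊕b14⊕b15 = 0⊕1⊕1⊕0⊕0⊕0⊕1⊕1 = 0
s8: b8⊕b9⊕b10⊕b11⊕b12⊕b13⊕b14⊕b15 = 1⊕0⊕1⊕0⊕0⊕0⊕1⊕1 = 0
Syndrome (s8...s1) = 0000 → position 0 (no error).
No correction needed.
Data bits at positions 3,5,6,7,9,10,11,12,13,14,15: 01100100011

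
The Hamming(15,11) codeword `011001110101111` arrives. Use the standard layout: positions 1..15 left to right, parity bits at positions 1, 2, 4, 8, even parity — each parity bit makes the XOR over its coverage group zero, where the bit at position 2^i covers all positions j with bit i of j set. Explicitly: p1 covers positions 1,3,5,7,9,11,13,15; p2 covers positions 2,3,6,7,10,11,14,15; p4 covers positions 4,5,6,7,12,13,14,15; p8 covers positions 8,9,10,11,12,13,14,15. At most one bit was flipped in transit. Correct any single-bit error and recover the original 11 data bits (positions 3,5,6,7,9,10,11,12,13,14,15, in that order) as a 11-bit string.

s1: b1⊕b3⊕b5⊕b7⊕b9⊕b11⊕b13⊕b15 = 0⊕1⊕0⊕1⊕0⊕0⊕1⊕1 = 0
s2: b2⊕b3⊕b6⊕b7⊕b10⊕b11⊕b14⊕b15 = 1⊕1⊕1⊕1⊕1⊕0⊕1⊕1 = 1
s4: b4⊕b5⊕b6⊕b7⊕b12⊕b13⊕b14⊕b15 = 0⊕0⊕1⊕1⊕1⊕1⊕1⊕1 = 0
s8: b8⊕b9⊕b10⊕b11⊕b12⊕b13⊕b14⊕b15 = 1⊕0⊕1⊕0⊕1⊕1⊕1⊕1 = 0
Syndrome (s8...s1) = 0010 → position 2.
Flip bit 2: corrected codeword = 001001110101111
Data bits at positions 3,5,6,7,9,10,11,12,13,14,15: 10110101111

10110101111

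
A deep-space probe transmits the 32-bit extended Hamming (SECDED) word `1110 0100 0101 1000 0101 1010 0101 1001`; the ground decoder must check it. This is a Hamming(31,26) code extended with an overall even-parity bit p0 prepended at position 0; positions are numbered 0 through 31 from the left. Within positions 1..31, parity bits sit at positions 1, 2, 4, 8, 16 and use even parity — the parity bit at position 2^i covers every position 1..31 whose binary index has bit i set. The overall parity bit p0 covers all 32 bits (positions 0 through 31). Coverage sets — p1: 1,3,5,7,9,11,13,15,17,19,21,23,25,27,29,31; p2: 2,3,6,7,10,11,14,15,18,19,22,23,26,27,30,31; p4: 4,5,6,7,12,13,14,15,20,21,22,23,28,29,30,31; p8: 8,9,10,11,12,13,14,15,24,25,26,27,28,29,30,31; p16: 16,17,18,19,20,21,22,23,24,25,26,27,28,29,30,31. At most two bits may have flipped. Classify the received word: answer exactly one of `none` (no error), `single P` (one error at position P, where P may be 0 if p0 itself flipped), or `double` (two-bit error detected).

s1: b1⊕b3⊕b5⊕b7⊕b9⊕b11⊕b13⊕b15⊕b17⊕b19⊕b21⊕b23⊕b25⊕b27⊕b29⊕b31 = 1⊕0⊕1⊕0⊕1⊕1⊕0⊕0⊕1⊕1⊕0⊕0⊕1⊕1⊕0⊕1 = 1
s2: b2⊕b3⊕b6⊕b7⊕b10⊕b11⊕b14⊕b15⊕b18⊕b19⊕b22⊕b23⊕b26⊕b27⊕b30⊕b31 = 1⊕0⊕0⊕0⊕0⊕1⊕0⊕0⊕0⊕1⊕1⊕0⊕0⊕1⊕0⊕1 = 0
s4: b4⊕b5⊕b6⊕b7⊕b12⊕b13⊕b14⊕b15⊕b20⊕b21⊕b22⊕b23⊕b28⊕b29⊕b30⊕b31 = 0⊕1⊕0⊕0⊕1⊕0⊕0⊕0⊕1⊕0⊕1⊕0⊕1⊕0⊕0⊕1 = 0
s8: b8⊕b9⊕b10⊕b11⊕b12⊕b13⊕b14⊕b15⊕b24⊕b25⊕b26⊕b27⊕b28⊕b29⊕b30⊕b31 = 0⊕1⊕0⊕1⊕1⊕0⊕0⊕0⊕0⊕1⊕0⊕1⊕1⊕0⊕0⊕1 = 1
s16: b16⊕b17⊕b18⊕b19⊕b20⊕b21⊕b22⊕b23⊕b24⊕b25⊕b26⊕b27⊕b28⊕b29⊕b30⊕b31 = 0⊕1⊕0⊕1⊕1⊕0⊕1⊕0⊕0⊕1⊕0⊕1⊕1⊕0⊕0⊕1 = 0
Syndrome (s16...s1) = 01001 → position 9.
Overall parity (XOR of all 32 bits, including p0): 1⊕1⊕1⊕0⊕0⊕1⊕0⊕0⊕0⊕1⊕0⊕1⊕1⊕0⊕0⊕0⊕0⊕1⊕0⊕1⊕1⊕0⊕1⊕0⊕0⊕1⊕0⊕1⊕1⊕0⊕0⊕1 = 1
Overall=1, syndrome position=9 → single-bit error at position 9.

single 9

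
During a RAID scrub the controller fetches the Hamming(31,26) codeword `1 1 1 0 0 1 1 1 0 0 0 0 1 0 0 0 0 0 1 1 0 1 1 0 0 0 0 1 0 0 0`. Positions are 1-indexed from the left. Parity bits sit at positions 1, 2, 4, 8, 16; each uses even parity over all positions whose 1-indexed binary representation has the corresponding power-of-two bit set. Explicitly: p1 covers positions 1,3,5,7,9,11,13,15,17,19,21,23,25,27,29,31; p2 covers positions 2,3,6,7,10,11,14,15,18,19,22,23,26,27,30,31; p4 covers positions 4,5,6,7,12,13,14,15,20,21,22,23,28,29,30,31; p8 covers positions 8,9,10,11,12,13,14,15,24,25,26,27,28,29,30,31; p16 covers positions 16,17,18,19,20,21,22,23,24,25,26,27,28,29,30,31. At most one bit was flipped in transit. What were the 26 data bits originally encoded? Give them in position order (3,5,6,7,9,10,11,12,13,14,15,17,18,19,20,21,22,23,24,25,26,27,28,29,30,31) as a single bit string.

10110000100001101100001010

s1: b1⊕b3⊕b5⊕b7⊕b9⊕b11⊕b13⊕b15⊕b17⊕b19⊕b21⊕b23⊕b25⊕b27⊕b29⊕b31 = 1⊕1⊕0⊕1⊕0⊕0⊕1⊕0⊕0⊕1⊕0⊕1⊕0⊕0⊕0⊕0 = 0
s2: b2⊕b3⊕b6⊕b7⊕b10⊕b11⊕b14⊕b15⊕b18⊕b19⊕b22⊕b23⊕b26⊕b27⊕b30⊕b31 = 1⊕1⊕1⊕1⊕0⊕0⊕0⊕0⊕0⊕1⊕1⊕1⊕0⊕0⊕0⊕0 = 1
s4: b4⊕b5⊕b6⊕b7⊕b12⊕b13⊕b14⊕b15⊕b20⊕b21⊕b22⊕b23⊕b28⊕b29⊕b30⊕b31 = 0⊕0⊕1⊕1⊕0⊕1⊕0⊕0⊕1⊕0⊕1⊕1⊕1⊕0⊕0⊕0 = 1
s8: b8⊕b9⊕b10⊕b11⊕b12⊕b13⊕b14⊕b15⊕b24⊕b25⊕b26⊕b27⊕b28⊕b29⊕b30⊕b31 = 1⊕0⊕0⊕0⊕0⊕1⊕0⊕0⊕0⊕0⊕0⊕0⊕1⊕0⊕0⊕0 = 1
s16: b16⊕b17⊕b18⊕b19⊕b20⊕b21⊕b22⊕b23⊕b24⊕b25⊕b26⊕b27⊕b28⊕b29⊕b30⊕b31 = 0⊕0⊕0⊕1⊕1⊕0⊕1⊕1⊕0⊕0⊕0⊕0⊕1⊕0⊕0⊕0 = 1
Syndrome (s16...s1) = 11110 → position 30.
Flip bit 30: corrected codeword = 1110011100001000001101100001010
Data bits at positions 3,5,6,7,9,10,11,12,13,14,15,17,18,19,20,21,22,23,24,25,26,27,28,29,30,31: 10110000100001101100001010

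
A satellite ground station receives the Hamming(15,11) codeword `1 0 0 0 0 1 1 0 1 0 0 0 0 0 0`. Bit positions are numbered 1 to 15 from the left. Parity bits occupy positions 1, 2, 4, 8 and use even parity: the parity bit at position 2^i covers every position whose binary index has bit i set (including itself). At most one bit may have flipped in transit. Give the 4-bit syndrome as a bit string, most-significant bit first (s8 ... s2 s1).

s1: b1⊕b3⊕b5⊕b7⊕b9⊕b11⊕b13⊕b15 = 1⊕0⊕0⊕1⊕1⊕0⊕0⊕0 = 1
s2: b2⊕b3⊕b6⊕b7⊕b10⊕b11⊕b14⊕b15 = 0⊕0⊕1⊕1⊕0⊕0⊕0⊕0 = 0
s4: b4⊕b5⊕b6⊕b7⊕b12⊕b13⊕b14⊕b15 = 0⊕0⊕1⊕1⊕0⊕0⊕0⊕0 = 0
s8: b8⊕b9⊕b10⊕b11⊕b12⊕b13⊕b14⊕b15 = 0⊕1⊕0⊕0⊕0⊕0⊕0⊕0 = 1
Syndrome (s8...s1) = 1001 → position 9.

1001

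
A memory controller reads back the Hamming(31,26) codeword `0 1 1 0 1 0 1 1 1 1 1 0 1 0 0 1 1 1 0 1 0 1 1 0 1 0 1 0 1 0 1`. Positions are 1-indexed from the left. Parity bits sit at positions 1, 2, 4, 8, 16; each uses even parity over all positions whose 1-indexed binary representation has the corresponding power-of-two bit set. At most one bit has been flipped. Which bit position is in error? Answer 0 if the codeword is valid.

s1: b1⊕b3⊕b5⊕b7⊕b9⊕b11⊕b13⊕b15⊕b17⊕b19⊕b21⊕b23⊕b25⊕b27⊕b29⊕b31 = 0⊕1⊕1⊕1⊕1⊕1⊕1⊕0⊕1⊕0⊕0⊕1⊕1⊕1⊕1⊕1 = 0
s2: b2⊕b3⊕b6⊕b7⊕b10⊕b11⊕b14⊕b15⊕b18⊕b19⊕b22⊕b23⊕b26⊕b27⊕b30⊕b31 = 1⊕1⊕0⊕1⊕1⊕1⊕0⊕0⊕1⊕0⊕1⊕1⊕0⊕1⊕0⊕1 = 0
s4: b4⊕b5⊕b6⊕b7⊕b12⊕b13⊕b14⊕b15⊕b20⊕b21⊕b22⊕b23⊕b28⊕b29⊕b30⊕b31 = 0⊕1⊕0⊕1⊕0⊕1⊕0⊕0⊕1⊕0⊕1⊕1⊕0⊕1⊕0⊕1 = 0
s8: b8⊕b9⊕b10⊕b11⊕b12⊕b13⊕b14⊕b15⊕b24⊕b25⊕b26⊕b27⊕b28⊕b29⊕b30⊕b31 = 1⊕1⊕1⊕1⊕0⊕1⊕0⊕0⊕0⊕1⊕0⊕1⊕0⊕1⊕0⊕1 = 1
s16: b16⊕b17⊕b18⊕b19⊕b20⊕b21⊕b22⊕b23⊕b24⊕b25⊕b26⊕b27⊕b28⊕b29⊕b30⊕b31 = 1⊕1⊕1⊕0⊕1⊕0⊕1⊕1⊕0⊕1⊕0⊕1⊕0⊕1⊕0⊕1 = 0
Syndrome (s16...s1) = 01000 → position 8.

8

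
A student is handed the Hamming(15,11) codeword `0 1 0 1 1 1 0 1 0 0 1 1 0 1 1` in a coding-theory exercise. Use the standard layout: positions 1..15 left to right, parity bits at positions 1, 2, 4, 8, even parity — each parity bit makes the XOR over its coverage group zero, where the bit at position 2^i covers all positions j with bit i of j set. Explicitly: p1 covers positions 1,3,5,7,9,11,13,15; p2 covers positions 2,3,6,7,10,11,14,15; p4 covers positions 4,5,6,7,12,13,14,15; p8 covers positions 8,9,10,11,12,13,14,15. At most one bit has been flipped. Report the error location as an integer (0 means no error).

11

s1: b1⊕b3⊕b5⊕b7⊕b9⊕b11⊕b13⊕b15 = 0⊕0⊕1⊕0⊕0⊕1⊕0⊕1 = 1
s2: b2⊕b3⊕b6⊕b7⊕b10⊕b11⊕b14⊕b15 = 1⊕0⊕1⊕0⊕0⊕1⊕1⊕1 = 1
s4: b4⊕b5⊕b6⊕b7⊕b12⊕b13⊕b14⊕b15 = 1⊕1⊕1⊕0⊕1⊕0⊕1⊕1 = 0
s8: b8⊕b9⊕b10⊕b11⊕b12⊕b13⊕b14⊕b15 = 1⊕0⊕0⊕1⊕1⊕0⊕1⊕1 = 1
Syndrome (s8...s1) = 1011 → position 11.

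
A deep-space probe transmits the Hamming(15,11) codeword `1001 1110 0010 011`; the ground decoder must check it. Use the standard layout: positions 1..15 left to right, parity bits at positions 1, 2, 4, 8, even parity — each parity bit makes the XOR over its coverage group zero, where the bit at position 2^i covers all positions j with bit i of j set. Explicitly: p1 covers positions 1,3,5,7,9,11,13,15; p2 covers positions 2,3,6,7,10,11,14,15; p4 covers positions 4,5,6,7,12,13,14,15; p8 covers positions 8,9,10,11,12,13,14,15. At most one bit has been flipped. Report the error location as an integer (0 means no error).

11

s1: b1⊕b3⊕b5⊕b7⊕b9⊕b11⊕b13⊕b15 = 1⊕0⊕1⊕1⊕0⊕1⊕0⊕1 = 1
s2: b2⊕b3⊕b6⊕b7⊕b10⊕b11⊕b14⊕b15 = 0⊕0⊕1⊕1⊕0⊕1⊕1⊕1 = 1
s4: b4⊕b5⊕b6⊕b7⊕b12⊕b13⊕b14⊕b15 = 1⊕1⊕1⊕1⊕0⊕0⊕1⊕1 = 0
s8: b8⊕b9⊕b10⊕b11⊕b12⊕b13⊕b14⊕b15 = 0⊕0⊕0⊕1⊕0⊕0⊕1⊕1 = 1
Syndrome (s8...s1) = 1011 → position 11.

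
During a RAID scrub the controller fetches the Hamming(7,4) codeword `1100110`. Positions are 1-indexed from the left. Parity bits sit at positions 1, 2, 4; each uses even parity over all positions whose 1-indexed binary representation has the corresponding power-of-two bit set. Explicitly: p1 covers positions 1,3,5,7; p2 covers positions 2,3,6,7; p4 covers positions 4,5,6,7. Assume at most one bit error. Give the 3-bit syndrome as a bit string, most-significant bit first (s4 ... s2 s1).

s1: b1⊕b3⊕b5⊕b7 = 1⊕0⊕1⊕0 = 0
s2: b2⊕b3⊕b6⊕b7 = 1⊕0⊕1⊕0 = 0
s4: b4⊕b5⊕b6⊕b7 = 0⊕1⊕1⊕0 = 0
Syndrome (s4...s1) = 000 → position 0 (no error).

000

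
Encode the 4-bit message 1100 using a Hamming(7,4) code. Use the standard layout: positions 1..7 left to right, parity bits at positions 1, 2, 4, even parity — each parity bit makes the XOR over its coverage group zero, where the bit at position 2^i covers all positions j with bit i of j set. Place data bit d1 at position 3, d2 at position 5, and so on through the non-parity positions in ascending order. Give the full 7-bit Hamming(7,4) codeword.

Place data bits at non-power-of-two positions: b3=1, b5=1, b6=0, b7=0.
p1 = XOR of data positions {3,5,7} = 1⊕1⊕0 = 0
p2 = XOR of data positions {3,6,7} = 1⊕0⊕0 = 1
p4 = XOR of data positions {5,6,7} = 1⊕0⊕0 = 1
Codeword b1..b7 = 0111100

0111100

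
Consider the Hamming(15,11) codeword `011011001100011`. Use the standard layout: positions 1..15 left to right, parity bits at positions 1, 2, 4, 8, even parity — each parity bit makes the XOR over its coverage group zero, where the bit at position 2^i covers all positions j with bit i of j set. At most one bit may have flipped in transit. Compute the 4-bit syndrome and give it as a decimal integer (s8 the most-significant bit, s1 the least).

s1: b1⊕b3⊕b5⊕b7⊕b9⊕b11⊕b13⊕b15 = 0⊕1⊕1⊕0⊕1⊕0⊕0⊕1 = 0
s2: b2⊕b3⊕b6⊕b7⊕b10⊕b11⊕b14⊕b15 = 1⊕1⊕1⊕0⊕1⊕0⊕1⊕1 = 0
s4: b4⊕b5⊕b6⊕b7⊕b12⊕b13⊕b14⊕b15 = 0⊕1⊕1⊕0⊕0⊕0⊕1⊕1 = 0
s8: b8⊕b9⊕b10⊕b11⊕b12⊕b13⊕b14⊕b15 = 0⊕1⊕1⊕0⊕0⊕0⊕1⊕1 = 0
Syndrome (s8...s1) = 0000 → position 0 (no error).

0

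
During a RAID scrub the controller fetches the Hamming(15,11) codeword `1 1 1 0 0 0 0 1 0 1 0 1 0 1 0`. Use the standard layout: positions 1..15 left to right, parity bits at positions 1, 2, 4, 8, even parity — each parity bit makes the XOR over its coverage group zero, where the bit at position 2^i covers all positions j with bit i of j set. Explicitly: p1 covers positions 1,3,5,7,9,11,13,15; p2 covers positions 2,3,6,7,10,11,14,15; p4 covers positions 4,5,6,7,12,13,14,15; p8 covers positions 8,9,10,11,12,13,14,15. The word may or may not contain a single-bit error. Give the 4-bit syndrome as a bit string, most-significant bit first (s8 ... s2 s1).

0000

s1: b1⊕b3⊕b5⊕b7⊕b9⊕b11⊕b13⊕b15 = 1⊕1⊕0⊕0⊕0⊕0⊕0⊕0 = 0
s2: b2⊕b3⊕b6⊕b7⊕b10⊕b11⊕b14⊕b15 = 1⊕1⊕0⊕0⊕1⊕0⊕1⊕0 = 0
s4: b4⊕b5⊕b6⊕b7⊕b12⊕b13⊕b14⊕b15 = 0⊕0⊕0⊕0⊕1⊕0⊕1⊕0 = 0
s8: b8⊕b9⊕b10⊕b11⊕b12⊕b13⊕b14⊕b15 = 1⊕0⊕1⊕0⊕1⊕0⊕1⊕0 = 0
Syndrome (s8...s1) = 0000 → position 0 (no error).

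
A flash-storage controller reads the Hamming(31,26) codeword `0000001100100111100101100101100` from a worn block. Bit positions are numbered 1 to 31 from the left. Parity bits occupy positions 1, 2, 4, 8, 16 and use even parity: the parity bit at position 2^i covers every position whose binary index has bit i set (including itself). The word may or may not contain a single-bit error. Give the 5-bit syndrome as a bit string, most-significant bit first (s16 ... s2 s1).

s1: b1⊕b3⊕b5⊕b7⊕b9⊕b11⊕b13⊕b15⊕b17⊕b19⊕b21⊕b23⊕b25⊕b27⊕b29⊕b31 = 0⊕0⊕0⊕1⊕0⊕1⊕0⊕1⊕1⊕0⊕0⊕1⊕0⊕0⊕1⊕0 = 0
s2: b2⊕b3⊕b6⊕b7⊕b10⊕b11⊕b14⊕b15⊕b18⊕b19⊕b22⊕b23⊕b26⊕b27⊕b30⊕b31 = 0⊕0⊕0⊕1⊕0⊕1⊕1⊕1⊕0⊕0⊕1⊕1⊕1⊕0⊕0⊕0 = 1
s4: b4⊕b5⊕b6⊕b7⊕b12⊕b13⊕b14⊕b15⊕b20⊕b21⊕b22⊕b23⊕b28⊕b29⊕b30⊕b31 = 0⊕0⊕0⊕1⊕0⊕0⊕1⊕1⊕1⊕0⊕1⊕1⊕1⊕1⊕0⊕0 = 0
s8: b8⊕b9⊕b10⊕b11⊕b12⊕b13⊕b14⊕b15⊕b24⊕b25⊕b26⊕b27⊕b28⊕b29⊕b30⊕b31 = 1⊕0⊕0⊕1⊕0⊕0⊕1⊕1⊕0⊕0⊕1⊕0⊕1⊕1⊕0⊕0 = 1
s16: b16⊕b17⊕b18⊕b19⊕b20⊕b21⊕b22⊕b23⊕b24⊕b25⊕b26⊕b27⊕b28⊕b29⊕b30⊕b31 = 1⊕1⊕0⊕0⊕1⊕0⊕1⊕1⊕0⊕0⊕1⊕0⊕1⊕1⊕0⊕0 = 0
Syndrome (s16...s1) = 01010 → position 10.

01010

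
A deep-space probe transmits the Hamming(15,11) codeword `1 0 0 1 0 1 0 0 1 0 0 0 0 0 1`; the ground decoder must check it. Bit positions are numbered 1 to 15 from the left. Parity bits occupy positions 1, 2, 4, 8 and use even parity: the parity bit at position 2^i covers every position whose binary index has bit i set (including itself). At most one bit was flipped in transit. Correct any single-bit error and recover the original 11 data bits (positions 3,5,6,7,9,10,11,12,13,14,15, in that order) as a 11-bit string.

01101000001

s1: b1⊕b3⊕b5⊕b7⊕b9⊕b11⊕b13⊕b15 = 1⊕0⊕0⊕0⊕1⊕0⊕0⊕1 = 1
s2: b2⊕b3⊕b6⊕b7⊕b10⊕b11⊕b14⊕b15 = 0⊕0⊕1⊕0⊕0⊕0⊕0⊕1 = 0
s4: b4⊕b5⊕b6⊕b7⊕b12⊕b13⊕b14⊕b15 = 1⊕0⊕1⊕0⊕0⊕0⊕0⊕1 = 1
s8: b8⊕b9⊕b10⊕b11⊕b12⊕b13⊕b14⊕b15 = 0⊕1⊕0⊕0⊕0⊕0⊕0⊕1 = 0
Syndrome (s8...s1) = 0101 → position 5.
Flip bit 5: corrected codeword = 100111001000001
Data bits at positions 3,5,6,7,9,10,11,12,13,14,15: 01101000001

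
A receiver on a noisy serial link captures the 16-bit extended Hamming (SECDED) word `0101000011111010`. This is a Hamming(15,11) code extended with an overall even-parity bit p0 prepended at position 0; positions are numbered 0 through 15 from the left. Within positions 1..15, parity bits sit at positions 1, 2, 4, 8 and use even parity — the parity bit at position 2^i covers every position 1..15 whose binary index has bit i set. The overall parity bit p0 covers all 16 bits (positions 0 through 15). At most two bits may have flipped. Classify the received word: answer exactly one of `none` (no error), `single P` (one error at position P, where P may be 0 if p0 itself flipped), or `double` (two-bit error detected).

s1: b1⊕b3⊕b5⊕b7⊕b9⊕b11⊕b13⊕b15 = 1⊕1⊕0⊕0⊕1⊕1⊕0⊕0 = 0
s2: b2⊕b3⊕b6⊕b7⊕b10⊕b11⊕b14⊕b15 = 0⊕1⊕0⊕0⊕1⊕1⊕1⊕0 = 0
s4: b4⊕b5⊕b6⊕b7⊕b12⊕b13⊕b14⊕b15 = 0⊕0⊕0⊕0⊕1⊕0⊕1⊕0 = 0
s8: b8⊕b9⊕b10⊕b11⊕b12⊕b13⊕b14⊕b15 = 1⊕1⊕1⊕1⊕1⊕0⊕1⊕0 = 0
Syndrome (s8...s1) = 0000 → position 0 (no error).
Overall parity (XOR of all 16 bits, including p0): 0⊕1⊕0⊕1⊕0⊕0⊕0⊕0⊕1⊕1⊕1⊕1⊕1⊕0⊕1⊕0 = 0
Overall=0, syndrome position=0 → no error.

none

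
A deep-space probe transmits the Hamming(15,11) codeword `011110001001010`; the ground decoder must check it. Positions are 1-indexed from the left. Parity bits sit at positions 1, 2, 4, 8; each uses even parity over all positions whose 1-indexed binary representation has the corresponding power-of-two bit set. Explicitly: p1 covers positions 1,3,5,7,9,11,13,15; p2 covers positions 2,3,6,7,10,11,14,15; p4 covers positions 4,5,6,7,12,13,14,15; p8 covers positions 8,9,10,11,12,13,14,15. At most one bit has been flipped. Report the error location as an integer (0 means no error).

s1: b1⊕b3⊕b5⊕b7⊕b9⊕b11⊕b13⊕b15 = 0⊕1⊕1⊕0⊕1⊕0⊕0⊕0 = 1
s2: b2⊕b3⊕b6⊕b7⊕b10⊕b11⊕b14⊕b15 = 1⊕1⊕0⊕0⊕0⊕0⊕1⊕0 = 1
s4: b4⊕b5⊕b6⊕b7⊕b12⊕b13⊕b14⊕b15 = 1⊕1⊕0⊕0⊕1⊕0⊕1⊕0 = 0
s8: b8⊕b9⊕b10⊕b11⊕b12⊕b13⊕b14⊕b15 = 0⊕1⊕0⊕0⊕1⊕0⊕1⊕0 = 1
Syndrome (s8...s1) = 1011 → position 11.

11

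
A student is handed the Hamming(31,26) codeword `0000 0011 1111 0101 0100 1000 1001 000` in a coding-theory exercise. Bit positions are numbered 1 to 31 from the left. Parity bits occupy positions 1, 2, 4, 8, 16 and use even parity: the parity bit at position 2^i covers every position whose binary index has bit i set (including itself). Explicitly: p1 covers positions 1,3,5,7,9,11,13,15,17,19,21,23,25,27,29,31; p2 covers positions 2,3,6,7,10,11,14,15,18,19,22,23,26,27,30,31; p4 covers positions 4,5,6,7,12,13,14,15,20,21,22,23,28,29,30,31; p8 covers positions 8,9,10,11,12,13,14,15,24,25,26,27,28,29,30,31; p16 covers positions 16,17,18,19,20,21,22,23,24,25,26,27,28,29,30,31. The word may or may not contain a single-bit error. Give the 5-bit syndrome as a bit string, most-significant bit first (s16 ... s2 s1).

10111

s1: b1⊕b3⊕b5⊕b7⊕b9⊕b11⊕b13⊕b15⊕b17⊕b19⊕b21⊕b23⊕b25⊕b27⊕b29⊕b31 = 0⊕0⊕0⊕1⊕1⊕1⊕0⊕0⊕0⊕0⊕1⊕0⊕1⊕0⊕0⊕0 = 1
s2: b2⊕b3⊕b6⊕b7⊕b10⊕b11⊕b14⊕b15⊕b18⊕b19⊕b22⊕b23⊕b26⊕b27⊕b30⊕b31 = 0⊕0⊕0⊕1⊕1⊕1⊕1⊕0⊕1⊕0⊕0⊕0⊕0⊕0⊕0⊕0 = 1
s4: b4⊕b5⊕b6⊕b7⊕b12⊕b13⊕b14⊕b15⊕b20⊕b21⊕b22⊕b23⊕b28⊕b29⊕b30⊕b31 = 0⊕0⊕0⊕1⊕1⊕0⊕1⊕0⊕0⊕1⊕0⊕0⊕1⊕0⊕0⊕0 = 1
s8: b8⊕b9⊕b10⊕b11⊕b12⊕b13⊕b14⊕b15⊕b24⊕b25⊕b26⊕b27⊕b28⊕b29⊕b30⊕b31 = 1⊕1⊕1⊕1⊕1⊕0⊕1⊕0⊕0⊕1⊕0⊕0⊕1⊕0⊕0⊕0 = 0
s16: b16⊕b17⊕b18⊕b19⊕b20⊕b21⊕b22⊕b23⊕b24⊕b25⊕b26⊕b27⊕b28⊕b29⊕b30⊕b31 = 1⊕0⊕1⊕0⊕0⊕1⊕0⊕0⊕0⊕1⊕0⊕0⊕1⊕0⊕0⊕0 = 1
Syndrome (s16...s1) = 10111 → position 23.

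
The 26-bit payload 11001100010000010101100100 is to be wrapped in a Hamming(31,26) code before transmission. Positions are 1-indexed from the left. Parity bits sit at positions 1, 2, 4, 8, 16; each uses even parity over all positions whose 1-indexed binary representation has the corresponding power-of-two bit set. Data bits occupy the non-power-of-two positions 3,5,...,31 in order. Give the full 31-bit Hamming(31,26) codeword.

Place data bits at non-power-of-two positions: b3=1, b5=1, b6=0, b7=0, b9=1, b10=1, b11=0, b12=0, b13=0, b14=1, b15=0, b17=0, b18=0, b19=0, b20=0, b21=1, b22=0, b23=1, b24=0, b25=1, b26=1, b27=0, b28=0, b29=1, b30=0, b31=0.
p1 = XOR of data positions {3,5,7,9,11,13,15,17,19,21,23,25,27,29,31} = 1⊕1⊕0⊕1⊕0⊕0⊕0⊕0⊕0⊕1⊕1⊕1⊕0⊕1⊕0 = 1
p2 = XOR of data positions {3,6,7,10,11,14,15,18,19,22,23,26,27,30,31} = 1⊕0⊕0⊕1⊕0⊕1⊕0⊕0⊕0⊕0⊕1⊕1⊕0⊕0⊕0 = 1
p4 = XOR of data positions {5,6,7,12,13,14,15,20,21,22,23,28,29,30,31} = 1⊕0⊕0⊕0⊕0⊕1⊕0⊕0⊕1⊕0⊕1⊕0⊕1⊕0⊕0 = 1
p8 = XOR of data positions {9,10,11,12,13,14,15,24,25,26,27,28,29,30,31} = 1⊕1⊕0⊕0⊕0⊕1⊕0⊕0⊕1⊕1⊕0⊕0⊕1⊕0⊕0 = 0
p16 = XOR of data positions {17,18,19,20,21,22,23,24,25,26,27,28,29,30,31} = 0⊕0⊕0⊕0⊕1⊕0⊕1⊕0⊕1⊕1⊕0⊕0⊕1⊕0⊕0 = 1
Codeword b1..b31 = 1111100011000101000010101100100

1111100011000101000010101100100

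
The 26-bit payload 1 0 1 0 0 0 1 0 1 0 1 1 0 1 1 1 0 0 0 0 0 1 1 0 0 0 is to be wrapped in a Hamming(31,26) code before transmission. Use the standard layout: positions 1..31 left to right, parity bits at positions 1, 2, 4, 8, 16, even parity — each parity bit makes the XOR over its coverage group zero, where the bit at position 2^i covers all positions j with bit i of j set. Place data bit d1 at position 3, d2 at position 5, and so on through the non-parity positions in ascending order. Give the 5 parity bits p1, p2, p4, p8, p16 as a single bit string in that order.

00010

Place data bits at non-power-of-two positions: b3=1, b5=0, b6=1, b7=0, b9=0, b10=0, b11=1, b12=0, b13=1, b14=0, b15=1, b17=1, b18=0, b19=1, b20=1, b21=1, b22=0, b23=0, b24=0, b25=0, b26=0, b27=1, b28=1, b29=0, b30=0, b31=0.
p1 = XOR of data positions {3,5,7,9,11,13,15,17,19,21,23,25,27,29,31} = 1⊕0⊕0⊕0⊕1⊕1⊕1⊕1⊕1⊕1⊕0⊕0⊕1⊕0⊕0 = 0
p2 = XOR of data positions {3,6,7,10,11,14,15,18,19,22,23,26,27,30,31} = 1⊕1⊕0⊕0⊕1⊕0⊕1⊕0⊕1⊕0⊕0⊕0⊕1⊕0⊕0 = 0
p4 = XOR of data positions {5,6,7,12,13,14,15,20,21,22,23,28,29,30,31} = 0⊕1⊕0⊕0⊕1⊕0⊕1⊕1⊕1⊕0⊕0⊕1⊕0⊕0⊕0 = 0
p8 = XOR of data positions {9,10,11,12,13,14,15,24,25,26,27,28,29,30,31} = 0⊕0⊕1⊕0⊕1⊕0⊕1⊕0⊕0⊕0⊕1⊕1⊕0⊕0⊕0 = 1
p16 = XOR of data positions {17,18,19,20,21,22,23,24,25,26,27,28,29,30,31} = 1⊕0⊕1⊕1⊕1⊕0⊕0⊕0⊕0⊕0⊕1⊕1⊕0⊕0⊕0 = 0
Parity bits p1,p2,p4,p8,p16 = 00010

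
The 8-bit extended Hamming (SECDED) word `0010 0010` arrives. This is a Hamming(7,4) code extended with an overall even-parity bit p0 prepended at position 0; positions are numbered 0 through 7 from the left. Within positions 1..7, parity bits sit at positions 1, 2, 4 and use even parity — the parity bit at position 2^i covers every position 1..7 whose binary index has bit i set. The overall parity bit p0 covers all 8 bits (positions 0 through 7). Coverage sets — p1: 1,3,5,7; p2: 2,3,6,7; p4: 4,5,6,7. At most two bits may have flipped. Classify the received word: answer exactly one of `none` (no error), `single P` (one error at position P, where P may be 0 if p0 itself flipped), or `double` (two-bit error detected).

double

s1: b1⊕b3⊕b5⊕b7 = 0⊕0⊕0⊕0 = 0
s2: b2⊕b3⊕b6⊕b7 = 1⊕0⊕1⊕0 = 0
s4: b4⊕b5⊕b6⊕b7 = 0⊕0⊕1⊕0 = 1
Syndrome (s4...s1) = 100 → position 4.
Overall parity (XOR of all 8 bits, including p0): 0⊕0⊕1⊕0⊕0⊕0⊕1⊕0 = 0
Overall=0, syndrome position=4 → double-bit error detected (uncorrectable).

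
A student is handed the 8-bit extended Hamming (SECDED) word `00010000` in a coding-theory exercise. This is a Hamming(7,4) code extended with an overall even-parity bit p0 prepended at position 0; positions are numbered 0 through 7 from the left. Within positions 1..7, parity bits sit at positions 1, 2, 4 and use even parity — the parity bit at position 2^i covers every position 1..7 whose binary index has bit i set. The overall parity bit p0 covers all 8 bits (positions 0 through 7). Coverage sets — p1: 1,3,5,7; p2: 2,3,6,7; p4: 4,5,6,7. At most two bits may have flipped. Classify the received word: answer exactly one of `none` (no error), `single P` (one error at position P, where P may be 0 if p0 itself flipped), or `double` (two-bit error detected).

single 3

s1: b1⊕b3⊕b5⊕b7 = 0⊕1⊕0⊕0 = 1
s2: b2⊕b3⊕b6⊕b7 = 0⊕1⊕0⊕0 = 1
s4: b4⊕b5⊕b6⊕b7 = 0⊕0⊕0⊕0 = 0
Syndrome (s4...s1) = 011 → position 3.
Overall parity (XOR of all 8 bits, including p0): 0⊕0⊕0⊕1⊕0⊕0⊕0⊕0 = 1
Overall=1, syndrome position=3 → single-bit error at position 3.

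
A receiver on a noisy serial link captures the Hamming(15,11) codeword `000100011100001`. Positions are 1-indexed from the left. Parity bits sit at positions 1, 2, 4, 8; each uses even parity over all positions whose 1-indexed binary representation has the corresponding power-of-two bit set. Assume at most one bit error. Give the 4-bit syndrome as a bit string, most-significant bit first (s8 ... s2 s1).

0000

s1: b1⊕b3⊕b5⊕b7⊕b9⊕b11⊕b13⊕b15 = 0⊕0⊕0⊕0⊕1⊕0⊕0⊕1 = 0
s2: b2⊕b3⊕b6⊕b7⊕b10⊕b11⊕b14⊕b15 = 0⊕0⊕0⊕0⊕1⊕0⊕0⊕1 = 0
s4: b4⊕b5⊕b6⊕b7⊕b12⊕b13⊕b14⊕b15 = 1⊕0⊕0⊕0⊕0⊕0⊕0⊕1 = 0
s8: b8⊕b9⊕b10⊕b11⊕b12⊕b13⊕b14⊕b15 = 1⊕1⊕1⊕0⊕0⊕0⊕0⊕1 = 0
Syndrome (s8...s1) = 0000 → position 0 (no error).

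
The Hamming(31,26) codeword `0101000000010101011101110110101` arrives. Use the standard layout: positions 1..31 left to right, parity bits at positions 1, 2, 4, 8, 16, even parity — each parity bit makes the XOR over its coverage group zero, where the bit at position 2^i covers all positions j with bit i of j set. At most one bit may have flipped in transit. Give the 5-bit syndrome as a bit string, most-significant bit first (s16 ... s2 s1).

s1: b1⊕b3⊕b5⊕b7⊕b9⊕b11⊕b13⊕b15⊕b17⊕b19⊕b21⊕b23⊕b25⊕b27⊕b29⊕b31 = 0⊕0⊕0⊕0⊕0⊕0⊕0⊕0⊕0⊕1⊕0⊕1⊕0⊕1⊕1⊕1 = 1
s2: b2⊕b3⊕b6⊕b7⊕b10⊕b11⊕b14⊕b15⊕b18⊕b19⊕b22⊕b23⊕b26⊕b27⊕b30⊕b31 = 1⊕0⊕0⊕0⊕0⊕0⊕1⊕0⊕1⊕1⊕1⊕1⊕1⊕1⊕0⊕1 = 1
s4: b4⊕b5⊕b6⊕b7⊕b12⊕b13⊕b14⊕b15⊕b20⊕b21⊕b22⊕b23⊕b28⊕b29⊕b30⊕b31 = 1⊕0⊕0⊕0⊕1⊕0⊕1⊕0⊕1⊕0⊕1⊕1⊕0⊕1⊕0⊕1 = 0
s8: b8⊕b9⊕b10⊕b11⊕b12⊕b13⊕b14⊕b15⊕b24⊕b25⊕b26⊕b27⊕b28⊕b29⊕b30⊕b31 = 0⊕0⊕0⊕0⊕1⊕0⊕1⊕0⊕1⊕0⊕1⊕1⊕0⊕1⊕0⊕1 = 1
s16: b16⊕b17⊕b18⊕b19⊕b20⊕b21⊕b22⊕b23⊕b24⊕b25⊕b26⊕b27⊕b28⊕b29⊕b30⊕b31 = 1⊕0⊕1⊕1⊕1⊕0⊕1⊕1⊕1⊕0⊕1⊕1⊕0⊕1⊕0⊕1 = 1
Syndrome (s16...s1) = 11011 → position 27.

11011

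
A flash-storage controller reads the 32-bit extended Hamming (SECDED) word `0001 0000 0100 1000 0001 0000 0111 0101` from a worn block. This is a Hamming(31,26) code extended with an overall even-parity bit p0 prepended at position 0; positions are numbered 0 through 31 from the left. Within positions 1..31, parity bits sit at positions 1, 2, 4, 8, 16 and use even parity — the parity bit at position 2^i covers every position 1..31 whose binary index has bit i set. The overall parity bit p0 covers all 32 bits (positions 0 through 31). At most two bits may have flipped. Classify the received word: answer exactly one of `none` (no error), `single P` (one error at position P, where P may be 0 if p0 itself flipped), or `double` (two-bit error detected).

single 15

s1: b1⊕b3⊕b5⊕b7⊕b9⊕b11⊕b13⊕b15⊕b17⊕b19⊕b21⊕b23⊕b25⊕b27⊕b29⊕b31 = 0⊕1⊕0⊕0⊕1⊕0⊕0⊕0⊕0⊕1⊕0⊕0⊕1⊕1⊕1⊕1 = 1
s2: b2⊕b3⊕b6⊕b7⊕b10⊕b11⊕b14⊕b15⊕b18⊕b19⊕b22⊕b23⊕b26⊕b27⊕b30⊕b31 = 0⊕1⊕0⊕0⊕0⊕0⊕0⊕0⊕0⊕1⊕0⊕0⊕1⊕1⊕0⊕1 = 1
s4: b4⊕b5⊕b6⊕b7⊕b12⊕b13⊕b14⊕b15⊕b20⊕b21⊕b22⊕b23⊕b28⊕b29⊕b30⊕b31 = 0⊕0⊕0⊕0⊕1⊕0⊕0⊕0⊕0⊕0⊕0⊕0⊕0⊕1⊕0⊕1 = 1
s8: b8⊕b9⊕b10⊕b11⊕b12⊕b13⊕b14⊕b15⊕b24⊕b25⊕b26⊕b27⊕b28⊕b29⊕b30⊕b31 = 0⊕1⊕0⊕0⊕1⊕0⊕0⊕0⊕0⊕1⊕1⊕1⊕0⊕1⊕0⊕1 = 1
s16: b16⊕b17⊕b18⊕b19⊕b20⊕b21⊕b22⊕b23⊕b24⊕b25⊕b26⊕b27⊕b28⊕b29⊕b30⊕b31 = 0⊕0⊕0⊕1⊕0⊕0⊕0⊕0⊕0⊕1⊕1⊕1⊕0⊕1⊕0⊕1 = 0
Syndrome (s16...s1) = 01111 → position 15.
Overall parity (XOR of all 32 bits, including p0): 0⊕0⊕0⊕1⊕0⊕0⊕0⊕0⊕0⊕1⊕0⊕0⊕1⊕0⊕0⊕0⊕0⊕0⊕0⊕1⊕0⊕0⊕0⊕0⊕0⊕1⊕1⊕1⊕0⊕1⊕0⊕1 = 1
Overall=1, syndrome position=15 → single-bit error at position 15.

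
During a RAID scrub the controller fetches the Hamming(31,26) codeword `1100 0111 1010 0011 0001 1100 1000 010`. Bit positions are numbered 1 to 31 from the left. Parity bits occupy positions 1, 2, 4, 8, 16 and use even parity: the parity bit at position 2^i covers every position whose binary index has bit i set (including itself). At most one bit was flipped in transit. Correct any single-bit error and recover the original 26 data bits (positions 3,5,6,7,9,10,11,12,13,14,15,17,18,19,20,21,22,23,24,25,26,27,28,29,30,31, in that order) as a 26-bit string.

00101010001000111001000010

s1: b1⊕b3⊕b5⊕b7⊕b9⊕b11⊕b13⊕b15⊕b17⊕b19⊕b21⊕b23⊕b25⊕b27⊕b29⊕b31 = 1⊕0⊕0⊕1⊕1⊕1⊕0⊕1⊕0⊕0⊕1⊕0⊕1⊕0⊕0⊕0 = 1
s2: b2⊕b3⊕b6⊕b7⊕b10⊕b11⊕b14⊕b15⊕b18⊕b19⊕b22⊕b23⊕b26⊕b27⊕b30⊕b31 = 1⊕0⊕1⊕1⊕0⊕1⊕0⊕1⊕0⊕0⊕1⊕0⊕0⊕0⊕1⊕0 = 1
s4: b4⊕b5⊕b6⊕b7⊕b12⊕b13⊕b14⊕b15⊕b20⊕b21⊕b22⊕b23⊕b28⊕b29⊕b30⊕b31 = 0⊕0⊕1⊕1⊕0⊕0⊕0⊕1⊕1⊕1⊕1⊕0⊕0⊕0⊕1⊕0 = 1
s8: b8⊕b9⊕b10⊕b11⊕b12⊕b13⊕b14⊕b15⊕b24⊕b25⊕b26⊕b27⊕b28⊕b29⊕b30⊕b31 = 1⊕1⊕0⊕1⊕0⊕0⊕0⊕1⊕0⊕1⊕0⊕0⊕0⊕0⊕1⊕0 = 0
s16: b16⊕b17⊕b18⊕b19⊕b20⊕b21⊕b22⊕b23⊕b24⊕b25⊕b26⊕b27⊕b28⊕b29⊕b30⊕b31 = 1⊕0⊕0⊕0⊕1⊕1⊕1⊕0⊕0⊕1⊕0⊕0⊕0⊕0⊕1⊕0 = 0
Syndrome (s16...s1) = 00111 → position 7.
Flip bit 7: corrected codeword = 1100010110100011000111001000010
Data bits at positions 3,5,6,7,9,10,11,12,13,14,15,17,18,19,20,21,22,23,24,25,26,27,28,29,30,31: 00101010001000111001000010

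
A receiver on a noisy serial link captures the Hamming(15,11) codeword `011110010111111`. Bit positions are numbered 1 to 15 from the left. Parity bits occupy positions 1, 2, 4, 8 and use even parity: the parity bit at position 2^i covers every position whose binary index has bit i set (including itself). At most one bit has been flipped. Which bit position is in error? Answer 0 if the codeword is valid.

9

s1: b1⊕b3⊕b5⊕b7⊕b9⊕b11⊕b13⊕b15 = 0⊕1⊕1⊕0⊕0⊕1⊕1⊕1 = 1
s2: b2⊕b3⊕b6⊕b7⊕b10⊕b11⊕b14⊕b15 = 1⊕1⊕0⊕0⊕1⊕1⊕1⊕1 = 0
s4: b4⊕b5⊕b6⊕b7⊕b12⊕b13⊕b14⊕b15 = 1⊕1⊕0⊕0⊕1⊕1⊕1⊕1 = 0
s8: b8⊕b9⊕b10⊕b11⊕b12⊕b13⊕b14⊕b15 = 1⊕0⊕1⊕1⊕1⊕1⊕1⊕1 = 1
Syndrome (s8...s1) = 1001 → position 9.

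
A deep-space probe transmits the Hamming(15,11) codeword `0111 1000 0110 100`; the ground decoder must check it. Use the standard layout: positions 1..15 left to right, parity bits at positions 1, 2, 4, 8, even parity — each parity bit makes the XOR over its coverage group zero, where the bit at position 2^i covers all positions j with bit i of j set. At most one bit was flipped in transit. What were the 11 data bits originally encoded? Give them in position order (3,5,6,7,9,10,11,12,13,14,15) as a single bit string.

s1: b1⊕b3⊕b5⊕b7⊕b9⊕b11⊕b13⊕b15 = 0⊕1⊕1⊕0⊕0⊕1⊕1⊕0 = 0
s2: b2⊕b3⊕b6⊕b7⊕b10⊕b11⊕b14⊕b15 = 1⊕1⊕0⊕0⊕1⊕1⊕0⊕0 = 0
s4: b4⊕b5⊕b6⊕b7⊕b12⊕b13⊕b14⊕b15 = 1⊕1⊕0⊕0⊕0⊕1⊕0⊕0 = 1
s8: b8⊕b9⊕b10⊕b11⊕b12⊕b13⊕b14⊕b15 = 0⊕0⊕1⊕1⊕0⊕1⊕0⊕0 = 1
Syndrome (s8...s1) = 1100 → position 12.
Flip bit 12: corrected codeword = 011110000111100
Data bits at positions 3,5,6,7,9,10,11,12,13,14,15: 11000111100

11000111100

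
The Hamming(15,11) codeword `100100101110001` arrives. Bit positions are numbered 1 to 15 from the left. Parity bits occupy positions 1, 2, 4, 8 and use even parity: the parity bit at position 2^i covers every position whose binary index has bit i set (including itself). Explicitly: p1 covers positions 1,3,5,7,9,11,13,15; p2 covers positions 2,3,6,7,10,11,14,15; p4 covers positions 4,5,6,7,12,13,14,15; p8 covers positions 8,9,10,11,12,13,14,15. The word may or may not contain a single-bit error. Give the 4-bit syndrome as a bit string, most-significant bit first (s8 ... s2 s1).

0101

s1: b1⊕b3⊕b5⊕b7⊕b9⊕b11⊕b13⊕b15 = 1⊕0⊕0⊕1⊕1⊕1⊕0⊕1 = 1
s2: b2⊕b3⊕b6⊕b7⊕b10⊕b11⊕b14⊕b15 = 0⊕0⊕0⊕1⊕1⊕1⊕0⊕1 = 0
s4: b4⊕b5⊕b6⊕b7⊕b12⊕b13⊕b14⊕b15 = 1⊕0⊕0⊕1⊕0⊕0⊕0⊕1 = 1
s8: b8⊕b9⊕b10⊕b11⊕b12⊕b13⊕b14⊕b15 = 0⊕1⊕1⊕1⊕0⊕0⊕0⊕1 = 0
Syndrome (s8...s1) = 0101 → position 5.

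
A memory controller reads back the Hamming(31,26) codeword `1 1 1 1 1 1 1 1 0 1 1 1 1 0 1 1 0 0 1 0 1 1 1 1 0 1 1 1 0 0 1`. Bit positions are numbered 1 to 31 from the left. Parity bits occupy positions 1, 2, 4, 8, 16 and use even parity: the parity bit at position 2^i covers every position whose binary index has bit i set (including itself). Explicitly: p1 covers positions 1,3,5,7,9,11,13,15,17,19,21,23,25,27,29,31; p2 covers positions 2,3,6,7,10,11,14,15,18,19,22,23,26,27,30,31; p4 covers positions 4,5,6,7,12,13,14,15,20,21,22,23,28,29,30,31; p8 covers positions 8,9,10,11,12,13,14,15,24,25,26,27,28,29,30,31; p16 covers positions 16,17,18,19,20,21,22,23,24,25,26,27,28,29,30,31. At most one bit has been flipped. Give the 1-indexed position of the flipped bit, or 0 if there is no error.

10

s1: b1⊕b3⊕b5⊕b7⊕b9⊕b11⊕b13⊕b15⊕b17⊕b19⊕b21⊕b23⊕b25⊕b27⊕b29⊕b31 = 1⊕1⊕1⊕1⊕0⊕1⊕1⊕1⊕0⊕1⊕1⊕1⊕0⊕1⊕0⊕1 = 0
s2: b2⊕b3⊕b6⊕b7⊕b10⊕b11⊕b14⊕b15⊕b18⊕b19⊕b22⊕b23⊕b26⊕b27⊕b30⊕b31 = 1⊕1⊕1⊕1⊕1⊕1⊕0⊕1⊕0⊕1⊕1⊕1⊕1⊕1⊕0⊕1 = 1
s4: b4⊕b5⊕b6⊕b7⊕b12⊕b13⊕b14⊕b15⊕b20⊕b21⊕b22⊕b23⊕b28⊕b29⊕b30⊕b31 = 1⊕1⊕1⊕1⊕1⊕1⊕0⊕1⊕0⊕1⊕1⊕1⊕1⊕0⊕0⊕1 = 0
s8: b8⊕b9⊕b10⊕b11⊕b12⊕b13⊕b14⊕b15⊕b24⊕b25⊕b26⊕b27⊕b28⊕b29⊕b30⊕b31 = 1⊕0⊕1⊕1⊕1⊕1⊕0⊕1⊕1⊕0⊕1⊕1⊕1⊕0⊕0⊕1 = 1
s16: b16⊕b17⊕b18⊕b19⊕b20⊕b21⊕b22⊕b23⊕b24⊕b25⊕b26⊕b27⊕b28⊕b29⊕b30⊕b31 = 1⊕0⊕0⊕1⊕0⊕1⊕1⊕1⊕1⊕0⊕1⊕1⊕1⊕0⊕0⊕1 = 0
Syndrome (s16...s1) = 01010 → position 10.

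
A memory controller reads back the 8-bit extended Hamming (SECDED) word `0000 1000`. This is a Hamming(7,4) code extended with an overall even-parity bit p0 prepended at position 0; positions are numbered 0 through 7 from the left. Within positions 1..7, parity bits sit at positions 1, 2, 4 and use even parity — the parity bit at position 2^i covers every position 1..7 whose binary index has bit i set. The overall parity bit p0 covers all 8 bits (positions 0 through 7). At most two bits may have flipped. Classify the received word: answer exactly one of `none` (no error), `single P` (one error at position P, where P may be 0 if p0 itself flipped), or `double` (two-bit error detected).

s1: b1⊕b3⊕b5⊕b7 = 0⊕0⊕0⊕0 = 0
s2: b2⊕b3⊕b6⊕b7 = 0⊕0⊕0⊕0 = 0
s4: b4⊕b5⊕b6⊕b7 = 1⊕0⊕0⊕0 = 1
Syndrome (s4...s1) = 100 → position 4.
Overall parity (XOR of all 8 bits, including p0): 0⊕0⊕0⊕0⊕1⊕0⊕0⊕0 = 1
Overall=1, syndrome position=4 → single-bit error at position 4.

single 4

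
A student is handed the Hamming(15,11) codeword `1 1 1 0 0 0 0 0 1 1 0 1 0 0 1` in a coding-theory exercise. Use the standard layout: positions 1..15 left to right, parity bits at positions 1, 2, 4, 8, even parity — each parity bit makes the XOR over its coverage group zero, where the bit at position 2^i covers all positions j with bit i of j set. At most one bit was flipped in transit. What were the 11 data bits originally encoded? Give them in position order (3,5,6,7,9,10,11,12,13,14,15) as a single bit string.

10001101001

s1: b1⊕b3⊕b5⊕b7⊕b9⊕b11⊕b13⊕b15 = 1⊕1⊕0⊕0⊕1⊕0⊕0⊕1 = 0
s2: b2⊕b3⊕b6⊕b7⊕b10⊕b11⊕b14⊕b15 = 1⊕1⊕0⊕0⊕1⊕0⊕0⊕1 = 0
s4: b4⊕b5⊕b6⊕b7⊕b12⊕b13⊕b14⊕b15 = 0⊕0⊕0⊕0⊕1⊕0⊕0⊕1 = 0
s8: b8⊕b9⊕b10⊕b11⊕b12⊕b13⊕b14⊕b15 = 0⊕1⊕1⊕0⊕1⊕0⊕0⊕1 = 0
Syndrome (s8...s1) = 0000 → position 0 (no error).
No correction needed.
Data bits at positions 3,5,6,7,9,10,11,12,13,14,15: 10001101001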